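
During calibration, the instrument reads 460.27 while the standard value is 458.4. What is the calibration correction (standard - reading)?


Correction = standard - reading
= 458.4 - 460.27
= -1.8700

-1.8700


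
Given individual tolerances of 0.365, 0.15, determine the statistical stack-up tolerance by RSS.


RSS = sqrt(0.365^2 + 0.15^2)
= sqrt(0.155725)
= 0.3946

0.3946


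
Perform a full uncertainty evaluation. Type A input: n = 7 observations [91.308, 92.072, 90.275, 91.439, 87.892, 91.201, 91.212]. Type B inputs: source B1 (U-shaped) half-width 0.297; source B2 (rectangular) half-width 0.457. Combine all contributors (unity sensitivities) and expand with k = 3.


mean = (91.308 + 92.072 + 90.275 + 91.439 + 87.892 + 91.201 + 91.212) / 7 = 90.77128571
s = sqrt(sum((x - mean)^2)/(n-1)) = 1.3748474
u_A = s / sqrt(n) = 1.3748474 / sqrt(7) = 0.51964347
u_B1 = 0.297 / sqrt(2) = 0.21001071
u_B2 = 0.457 / sqrt(3) = 0.26384907
uc = sqrt(0.51964347^2 + 0.21001071^2 + 0.26384907^2) = 0.61947572
U = k * uc = 3 * 0.61947572
U = 1.8584

1.8584


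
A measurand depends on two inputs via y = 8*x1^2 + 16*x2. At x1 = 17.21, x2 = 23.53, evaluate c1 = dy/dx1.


y = 8*x1^2 + 16*x2
dy/dx1 = 2*8*x1
Evaluate at x1 = 17.21: c1 = 16 * 17.21
c1 = 275.3600

275.3600


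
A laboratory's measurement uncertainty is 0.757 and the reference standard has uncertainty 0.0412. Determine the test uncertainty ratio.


TUR = u_lab / u_ref
= 0.757 / 0.0412
= 18.3738

18.3738


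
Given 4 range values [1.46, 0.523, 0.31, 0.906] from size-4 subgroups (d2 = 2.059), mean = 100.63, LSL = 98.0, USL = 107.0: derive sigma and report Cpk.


R_bar = (1.46 + 0.523 + 0.31 + 0.906) / 4 = 0.79975
sigma = R_bar / d2 = 0.79975 / 2.059 = 0.38841671
Cp = (USL - LSL)/(6*sigma) = (107.0 - 98.0)/(6*0.38841671) = 3.8618
Cpu = (107.0 - 100.63)/(3*0.38841671) = 5.4666
Cpl = (100.63 - 98.0)/(3*0.38841671) = 2.2570
Cpk = min(Cpu, Cpl) = 2.2570

2.2570


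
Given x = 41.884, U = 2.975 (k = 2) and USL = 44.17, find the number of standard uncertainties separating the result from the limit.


u = U / k = 2.975 / 2 = 1.4875
margin = |USL - x| = |44.17 - 41.884| = 2.286
z = margin / u = 2.286 / 1.4875
z = 1.5368

1.5368


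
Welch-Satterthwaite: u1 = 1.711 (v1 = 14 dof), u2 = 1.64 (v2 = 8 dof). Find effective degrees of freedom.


uc = sqrt(u1^2 + u2^2) = sqrt(1.711^2 + 1.64^2) = 2.3700466
v_eff = uc^4 / (u1^4/v1 + u2^4/v2)
= 2.3700466^4 / (1.711^4/14 + 1.64^4/8)
= 31.552047 / 1.5164135
v_eff = 20.8070

20.8070


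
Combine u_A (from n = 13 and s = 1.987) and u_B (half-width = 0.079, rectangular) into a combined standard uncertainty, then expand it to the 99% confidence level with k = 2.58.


u_A = s / sqrt(n) = 1.987 / sqrt(13) = 0.55109464
u_B = half_width / sqrt(3) = 0.079 / sqrt(3) = 0.045610671
uc = sqrt(u_A^2 + u_B^2) = sqrt(0.55109464^2 + 0.045610671^2) = 0.55297887
U = k * uc = 2.58 * 0.55297887
U = 1.4267

1.4267


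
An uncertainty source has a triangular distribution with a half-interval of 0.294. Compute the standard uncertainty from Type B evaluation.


u_B = half_width / sqrt(6)
u_B = 0.294 / 2.4494897
u_B = 0.1200

0.1200


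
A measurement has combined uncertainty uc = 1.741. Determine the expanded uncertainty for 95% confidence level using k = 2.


U = k * uc
U = 2 * 1.741
U = 3.4820

3.4820


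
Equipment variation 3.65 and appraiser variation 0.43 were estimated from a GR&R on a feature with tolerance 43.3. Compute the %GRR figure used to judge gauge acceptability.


GRR = sqrt(EV^2 + AV^2) = sqrt(3.65^2 + 0.43^2) = 3.6752415
%GRR = GRR / tol * 100 = 3.6752415 / 43.3 * 100
%GRR = 8.4879

8.4879


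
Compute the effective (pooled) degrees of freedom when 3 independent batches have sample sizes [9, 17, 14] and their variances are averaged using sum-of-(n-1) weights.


nu = sum_i (n_i - 1)
nu = ((9 - 1) + (17 - 1) + (14 - 1))
nu = 8 + 16 + 13
nu = 37

37


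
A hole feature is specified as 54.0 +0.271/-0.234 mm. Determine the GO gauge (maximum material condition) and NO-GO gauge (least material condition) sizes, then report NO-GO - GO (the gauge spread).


GO = nominal - lower_tol (smallest hole = maximum material condition)
GO = 54.0 - 0.234 = 53.766
NO-GO = nominal + upper_tol (largest hole = least material condition)
NO-GO = 54.0 + 0.271 = 54.271
spread = NO-GO - GO = 54.271 - 53.766 = 0.5050

0.5050


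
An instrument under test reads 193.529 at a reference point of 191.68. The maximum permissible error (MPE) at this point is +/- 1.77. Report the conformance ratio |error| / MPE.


e = indication - reference = 193.529 - 191.68 = 1.8490
|e| = 1.8490
ratio = |e| / MPE = 1.8490 / 1.77
ratio = 1.0446

1.0446


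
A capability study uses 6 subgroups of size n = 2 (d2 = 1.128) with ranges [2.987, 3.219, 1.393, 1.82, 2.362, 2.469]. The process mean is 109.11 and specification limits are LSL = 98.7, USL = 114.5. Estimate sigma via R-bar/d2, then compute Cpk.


R_bar = (2.987 + 3.219 + 1.393 + 1.82 + 2.362 + 2.469) / 6 = 2.375
sigma = R_bar / d2 = 2.375 / 1.128 = 2.1054965
Cp = (USL - LSL)/(6*sigma) = (114.5 - 98.7)/(6*2.1054965) = 1.2507
Cpu = (114.5 - 109.11)/(3*2.1054965) = 0.8533
Cpl = (109.11 - 98.7)/(3*2.1054965) = 1.6481
Cpk = min(Cpu, Cpl) = 0.8533

0.8533


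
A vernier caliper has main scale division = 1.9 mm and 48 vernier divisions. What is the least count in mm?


LC = MSD / n_div
= 1.9 / 48
= 0.0396

0.0396


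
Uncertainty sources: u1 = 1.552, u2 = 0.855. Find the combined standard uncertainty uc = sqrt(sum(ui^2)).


uc = sqrt(1.552^2 + 0.855^2)
uc = sqrt(3.139729)
uc = 1.7719

1.7719


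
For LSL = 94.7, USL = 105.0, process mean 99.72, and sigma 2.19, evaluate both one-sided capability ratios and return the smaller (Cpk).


Cpu = (USL - mean) / (3*sigma) = (105.0 - 99.72) / (3*2.19) = 0.8037
Cpl = (mean - LSL) / (3*sigma) = (99.72 - 94.7) / (3*2.19) = 0.7641
Cpk = min(Cpu, Cpl) = 0.7641

0.7641


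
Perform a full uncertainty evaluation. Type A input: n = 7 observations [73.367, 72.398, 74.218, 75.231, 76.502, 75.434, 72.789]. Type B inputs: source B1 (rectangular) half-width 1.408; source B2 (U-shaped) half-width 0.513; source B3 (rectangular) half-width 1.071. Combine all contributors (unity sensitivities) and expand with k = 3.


mean = (73.367 + 72.398 + 74.218 + 75.231 + 76.502 + 75.434 + 72.789) / 7 = 74.277
s = sqrt(sum((x - mean)^2)/(n-1)) = 1.5152423
u_A = s / sqrt(n) = 1.5152423 / sqrt(7) = 0.57270776
u_B1 = 1.408 / sqrt(3) = 0.81290918
u_B2 = 0.513 / sqrt(2) = 0.36274578
u_B3 = 1.071 / sqrt(3) = 0.61834214
uc = sqrt(0.57270776^2 + 0.81290918^2 + 0.36274578^2 + 0.61834214^2) = 1.2258658
U = k * uc = 3 * 1.2258658
U = 3.6776

3.6776


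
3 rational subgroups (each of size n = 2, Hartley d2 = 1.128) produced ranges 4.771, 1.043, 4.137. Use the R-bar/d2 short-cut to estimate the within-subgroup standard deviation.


R_bar = (4.771 + 1.043 + 4.137) / 3
R_bar = 9.951 / 3 = 3.317
sigma_hat = R_bar / d2 = 3.317 / 1.128 = 2.9406

2.9406


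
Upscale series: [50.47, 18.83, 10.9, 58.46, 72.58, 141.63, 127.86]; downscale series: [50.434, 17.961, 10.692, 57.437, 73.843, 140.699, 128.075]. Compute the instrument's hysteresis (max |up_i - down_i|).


|50.47 - 50.434| = 0.0360
|18.83 - 17.961| = 0.8690
|10.9 - 10.692| = 0.2080
|58.46 - 57.437| = 1.0230
|72.58 - 73.843| = 1.2630
|141.63 - 140.699| = 0.9310
|127.86 - 128.075| = 0.2150
hysteresis = max(diffs) = 1.2630

1.2630


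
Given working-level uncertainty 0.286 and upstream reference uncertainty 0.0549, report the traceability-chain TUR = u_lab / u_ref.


TUR = u_lab / u_ref
= 0.286 / 0.0549
= 5.2095

5.2095


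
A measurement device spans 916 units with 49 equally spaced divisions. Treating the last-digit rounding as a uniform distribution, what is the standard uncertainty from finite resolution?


resolution = range / divisions
resolution = 916 / 49 = 18.693878
u_res = resolution / (2*sqrt(3))
u_res = 18.693878 / 3.4641016
u_res = 5.3965

5.3965


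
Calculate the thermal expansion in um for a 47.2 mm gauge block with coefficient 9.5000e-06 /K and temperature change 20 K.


dL = L * alpha * dT
= 47.2 * 9.5000e-06 * 20
= 0.0089680 mm
dL_um = 0.0089680 * 1000 = 8.9680 um

8.9680


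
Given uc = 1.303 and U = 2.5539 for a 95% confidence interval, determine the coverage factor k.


k = U / uc
k = 2.5539 / 1.303
k = 1.96

1.96


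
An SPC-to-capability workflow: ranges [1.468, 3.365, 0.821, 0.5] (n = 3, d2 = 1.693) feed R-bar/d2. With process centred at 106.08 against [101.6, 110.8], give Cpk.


R_bar = (1.468 + 3.365 + 0.821 + 0.5) / 4 = 1.5385
sigma = R_bar / d2 = 1.5385 / 1.693 = 0.90874188
Cp = (USL - LSL)/(6*sigma) = (110.8 - 101.6)/(6*0.90874188) = 1.6873
Cpu = (110.8 - 106.08)/(3*0.90874188) = 1.7313
Cpl = (106.08 - 101.6)/(3*0.90874188) = 1.6433
Cpk = min(Cpu, Cpl) = 1.6433

1.6433


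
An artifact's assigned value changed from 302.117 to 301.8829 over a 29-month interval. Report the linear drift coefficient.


rate = (v2 - v1) / months
= (301.8829 - 302.117) / 29
= -0.2341 / 29
= -0.0081

-0.0081


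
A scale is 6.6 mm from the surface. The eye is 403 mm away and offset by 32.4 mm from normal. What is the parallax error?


error = h * offset / d
= 6.6 * 32.4 / 403
= 0.5306

0.5306


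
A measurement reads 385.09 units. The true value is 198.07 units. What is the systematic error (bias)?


Systematic error = measured - true
= 385.09 - 198.07
= 187.0200

187.0200


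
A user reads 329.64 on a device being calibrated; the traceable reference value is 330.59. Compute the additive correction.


Correction = standard - reading
= 330.59 - 329.64
= 0.9500

0.9500


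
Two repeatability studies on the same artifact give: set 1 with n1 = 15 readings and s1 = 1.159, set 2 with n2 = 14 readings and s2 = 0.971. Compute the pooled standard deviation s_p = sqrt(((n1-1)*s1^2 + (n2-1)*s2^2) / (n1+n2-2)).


s_p = sqrt(((n1-1)*s1^2 + (n2-1)*s2^2) / (n1+n2-2))
numerator = (15-1)*1.159^2 + (14-1)*0.971^2 = 18.805934 + 12.256933 = 31.062867
denominator = 15 + 14 - 2 = 27
s_p^2 = 31.062867 / 27 = 1.1504766
s_p = sqrt(1.1504766) = 1.0726

1.0726


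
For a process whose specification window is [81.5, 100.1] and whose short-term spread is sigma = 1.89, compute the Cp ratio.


Cp = (USL - LSL) / (6 * sigma)
= (100.1 - 81.5) / (6 * 1.89)
= 18.6000 / 11.3400
= 1.6402

1.6402


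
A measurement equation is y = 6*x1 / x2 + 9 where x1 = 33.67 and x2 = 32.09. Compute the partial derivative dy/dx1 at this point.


y = 6*x1 / x2 + 9
dy/dx1 = 6/x2
Evaluate at x2 = 32.09: c1 = 6 / 32.09
c1 = 0.1870

0.1870


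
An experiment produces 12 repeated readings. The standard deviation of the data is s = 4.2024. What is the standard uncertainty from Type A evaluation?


u_A = s / sqrt(n)
u_A = 4.2024 / sqrt(12)
u_A = 4.2024 / 3.4641016
u_A = 1.2131

1.2131


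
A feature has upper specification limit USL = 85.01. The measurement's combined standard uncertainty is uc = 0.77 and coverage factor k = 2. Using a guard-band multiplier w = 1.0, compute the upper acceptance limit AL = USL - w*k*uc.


U = k * uc = 2 * 0.77 = 1.54
guard band g = w * U = 1.0 * 1.54 = 1.54
AL = USL - g = 85.01 - 1.54
AL = 83.4700

83.4700


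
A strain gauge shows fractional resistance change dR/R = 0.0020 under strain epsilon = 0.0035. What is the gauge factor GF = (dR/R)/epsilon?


GF = (dR/R) / epsilon
= 0.0020 / 0.0035
= 0.5714

0.5714


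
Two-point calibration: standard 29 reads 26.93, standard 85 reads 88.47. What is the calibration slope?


slope = (y2 - y1) / (x2 - x1)
= (88.47 - 26.93) / (85 - 29)
= 61.5400 / 56
= 1.0989

1.0989


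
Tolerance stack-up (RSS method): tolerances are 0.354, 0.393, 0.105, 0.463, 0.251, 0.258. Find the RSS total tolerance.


RSS = sqrt(0.354^2 + 0.393^2 + 0.105^2 + 0.463^2 + 0.251^2 + 0.258^2)
= sqrt(0.634724)
= 0.7967

0.7967


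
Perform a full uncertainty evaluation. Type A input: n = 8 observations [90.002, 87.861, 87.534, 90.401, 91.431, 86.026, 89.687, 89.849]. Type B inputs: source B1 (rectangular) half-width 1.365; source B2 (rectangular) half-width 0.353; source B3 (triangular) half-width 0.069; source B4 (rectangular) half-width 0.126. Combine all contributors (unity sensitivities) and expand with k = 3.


mean = (90.002 + 87.861 + 87.534 + 90.401 + 91.431 + 86.026 + 89.687 + 89.849) / 8 = 89.098875
s = sqrt(sum((x - mean)^2)/(n-1)) = 1.7841476
u_A = s / sqrt(n) = 1.7841476 / sqrt(8) = 0.63079143
u_B1 = 1.365 / sqrt(3) = 0.78808312
u_B2 = 0.353 / sqrt(3) = 0.20380465
u_B3 = 0.069 / sqrt(6) = 0.028169132
u_B4 = 0.126 / sqrt(3) = 0.072746134
uc = sqrt(0.63079143^2 + 0.78808312^2 + 0.20380465^2 + 0.028169132^2 + 0.072746134^2) = 1.0327607
U = k * uc = 3 * 1.0327607
U = 3.0983

3.0983


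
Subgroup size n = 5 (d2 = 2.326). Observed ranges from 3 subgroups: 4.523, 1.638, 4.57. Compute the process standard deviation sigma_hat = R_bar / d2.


R_bar = (4.523 + 1.638 + 4.57) / 3
R_bar = 10.731 / 3 = 3.577
sigma_hat = R_bar / d2 = 3.577 / 2.326 = 1.5378

1.5378


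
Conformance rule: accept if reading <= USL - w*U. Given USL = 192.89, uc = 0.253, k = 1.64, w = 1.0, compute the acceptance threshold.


U = k * uc = 1.64 * 0.253 = 0.41492
guard band g = w * U = 1.0 * 0.41492 = 0.41492
AL = USL - g = 192.89 - 0.41492
AL = 192.4751

192.4751


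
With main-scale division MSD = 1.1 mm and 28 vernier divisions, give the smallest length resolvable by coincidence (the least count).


LC = MSD / n_div
= 1.1 / 28
= 0.0393

0.0393


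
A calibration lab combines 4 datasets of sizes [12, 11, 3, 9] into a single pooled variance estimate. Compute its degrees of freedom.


nu = sum_i (n_i - 1)
nu = ((12 - 1) + (11 - 1) + (3 - 1) + (9 - 1))
nu = 11 + 10 + 2 + 8
nu = 31

31


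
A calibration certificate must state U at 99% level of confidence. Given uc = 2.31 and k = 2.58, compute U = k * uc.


U = k * uc
U = 2.58 * 2.31
U = 5.9598

5.9598


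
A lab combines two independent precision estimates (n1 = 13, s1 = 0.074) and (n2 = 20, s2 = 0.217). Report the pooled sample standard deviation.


s_p = sqrt(((n1-1)*s1^2 + (n2-1)*s2^2) / (n1+n2-2))
numerator = (13-1)*0.074^2 + (20-1)*0.217^2 = 0.065712 + 0.894691 = 0.960403
denominator = 13 + 20 - 2 = 31
s_p^2 = 0.960403 / 31 = 0.030980742
s_p = sqrt(0.030980742) = 0.1760

0.1760


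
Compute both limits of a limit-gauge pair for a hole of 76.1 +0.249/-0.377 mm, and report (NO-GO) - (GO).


GO = nominal - lower_tol (smallest hole = maximum material condition)
GO = 76.1 - 0.377 = 75.723
NO-GO = nominal + upper_tol (largest hole = least material condition)
NO-GO = 76.1 + 0.249 = 76.349
spread = NO-GO - GO = 76.349 - 75.723 = 0.6260

0.6260


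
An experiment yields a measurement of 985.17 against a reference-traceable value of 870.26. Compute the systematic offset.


Systematic error = measured - true
= 985.17 - 870.26
= 114.9100

114.9100


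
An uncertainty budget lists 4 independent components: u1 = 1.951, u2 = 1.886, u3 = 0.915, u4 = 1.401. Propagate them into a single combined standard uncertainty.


uc = sqrt(1.951^2 + 1.886^2 + 0.915^2 + 1.401^2)
uc = sqrt(10.163423)
uc = 3.1880

3.1880


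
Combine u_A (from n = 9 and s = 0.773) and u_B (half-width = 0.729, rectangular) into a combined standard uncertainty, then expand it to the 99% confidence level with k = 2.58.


u_A = s / sqrt(n) = 0.773 / sqrt(9) = 0.25766667
u_B = half_width / sqrt(3) = 0.729 / sqrt(3) = 0.42088835
uc = sqrt(u_A^2 + u_B^2) = sqrt(0.25766667^2 + 0.42088835^2) = 0.49349682
U = k * uc = 2.58 * 0.49349682
U = 1.2732

1.2732


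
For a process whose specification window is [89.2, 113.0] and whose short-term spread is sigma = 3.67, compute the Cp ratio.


Cp = (USL - LSL) / (6 * sigma)
= (113.0 - 89.2) / (6 * 3.67)
= 23.8000 / 22.0200
= 1.0808

1.0808


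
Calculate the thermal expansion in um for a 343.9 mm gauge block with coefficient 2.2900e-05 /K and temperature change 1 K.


dL = L * alpha * dT
= 343.9 * 2.2900e-05 * 1
= 0.0078753 mm
dL_um = 0.0078753 * 1000 = 7.8753 um

7.8753


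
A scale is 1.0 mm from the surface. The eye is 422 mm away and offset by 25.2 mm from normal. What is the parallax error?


error = h * offset / d
= 1.0 * 25.2 / 422
= 0.0597

0.0597


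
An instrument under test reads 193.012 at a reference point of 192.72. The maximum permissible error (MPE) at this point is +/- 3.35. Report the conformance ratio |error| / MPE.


e = indication - reference = 193.012 - 192.72 = 0.2920
|e| = 0.2920
ratio = |e| / MPE = 0.2920 / 3.35
ratio = 0.0872

0.0872


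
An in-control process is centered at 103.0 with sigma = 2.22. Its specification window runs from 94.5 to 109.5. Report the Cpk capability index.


Cpu = (USL - mean) / (3*sigma) = (109.5 - 103.0) / (3*2.22) = 0.9760
Cpl = (mean - LSL) / (3*sigma) = (103.0 - 94.5) / (3*2.22) = 1.2763
Cpk = min(Cpu, Cpl) = 0.9760

0.9760


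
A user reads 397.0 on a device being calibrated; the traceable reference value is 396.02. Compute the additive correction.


Correction = standard - reading
= 396.02 - 397.0
= -0.9800

-0.9800


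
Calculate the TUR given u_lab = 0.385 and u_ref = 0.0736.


TUR = u_lab / u_ref
= 0.385 / 0.0736
= 5.2310

5.2310


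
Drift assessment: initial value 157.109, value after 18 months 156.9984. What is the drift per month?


rate = (v2 - v1) / months
= (156.9984 - 157.109) / 18
= -0.1106 / 18
= -0.0061

-0.0061


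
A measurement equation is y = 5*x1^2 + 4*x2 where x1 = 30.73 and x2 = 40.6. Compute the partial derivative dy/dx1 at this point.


y = 5*x1^2 + 4*x2
dy/dx1 = 2*5*x1
Evaluate at x1 = 30.73: c1 = 10 * 30.73
c1 = 307.3000

307.3000


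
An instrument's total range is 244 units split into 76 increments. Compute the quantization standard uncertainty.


resolution = range / divisions
resolution = 244 / 76 = 3.2105263
u_res = resolution / (2*sqrt(3))
u_res = 3.2105263 / 3.4641016
u_res = 0.9268

0.9268


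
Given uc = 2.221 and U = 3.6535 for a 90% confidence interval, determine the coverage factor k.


k = U / uc
k = 3.6535 / 2.221
k = 1.645

1.645


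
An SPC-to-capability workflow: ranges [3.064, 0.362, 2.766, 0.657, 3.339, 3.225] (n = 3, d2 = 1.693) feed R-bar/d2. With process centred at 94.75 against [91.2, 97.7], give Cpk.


R_bar = (3.064 + 0.362 + 2.766 + 0.657 + 3.339 + 3.225) / 6 = 2.2355
sigma = R_bar / d2 = 2.2355 / 1.693 = 1.3204371
Cp = (USL - LSL)/(6*sigma) = (97.7 - 91.2)/(6*1.3204371) = 0.8204
Cpu = (97.7 - 94.75)/(3*1.3204371) = 0.7447
Cpl = (94.75 - 91.2)/(3*1.3204371) = 0.8962
Cpk = min(Cpu, Cpl) = 0.7447

0.7447


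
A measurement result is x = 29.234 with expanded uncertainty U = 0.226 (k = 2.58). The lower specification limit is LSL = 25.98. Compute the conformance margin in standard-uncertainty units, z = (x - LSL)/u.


u = U / k = 0.226 / 2.58 = 0.087596899
margin = |LSL - x| = |25.98 - 29.234| = 3.254
z = margin / u = 3.254 / 0.087596899
z = 37.1474

37.1474


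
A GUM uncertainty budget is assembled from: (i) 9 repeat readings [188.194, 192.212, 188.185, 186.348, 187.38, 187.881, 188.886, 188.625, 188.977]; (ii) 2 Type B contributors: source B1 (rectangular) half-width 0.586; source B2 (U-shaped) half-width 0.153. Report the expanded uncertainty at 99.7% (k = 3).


mean = (188.194 + 192.212 + 188.185 + 186.348 + 187.38 + 187.881 + 188.886 + 188.625 + 188.977) / 9 = 188.5208889
s = sqrt(sum((x - mean)^2)/(n-1)) = 1.6057978
u_A = s / sqrt(n) = 1.6057978 / sqrt(9) = 0.53526593
u_B1 = 0.586 / sqrt(3) = 0.33832726
u_B2 = 0.153 / sqrt(2) = 0.10818734
uc = sqrt(0.53526593^2 + 0.33832726^2 + 0.10818734^2) = 0.64240132
U = k * uc = 3 * 0.64240132
U = 1.9272

1.9272


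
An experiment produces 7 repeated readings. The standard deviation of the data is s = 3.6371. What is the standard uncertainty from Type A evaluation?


u_A = s / sqrt(n)
u_A = 3.6371 / sqrt(7)
u_A = 3.6371 / 2.6457513
u_A = 1.3747

1.3747


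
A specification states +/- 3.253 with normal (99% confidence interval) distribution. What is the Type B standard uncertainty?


u_B = half_width / 2.576
u_B = 3.253 / 2.576
u_B = 1.2628

1.2628


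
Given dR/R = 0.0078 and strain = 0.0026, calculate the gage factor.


GF = (dR/R) / epsilon
= 0.0078 / 0.0026
= 3.0000

3.0000


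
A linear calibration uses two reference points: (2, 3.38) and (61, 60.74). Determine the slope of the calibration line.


slope = (y2 - y1) / (x2 - x1)
= (60.74 - 3.38) / (61 - 2)
= 57.3600 / 59
= 0.9722

0.9722


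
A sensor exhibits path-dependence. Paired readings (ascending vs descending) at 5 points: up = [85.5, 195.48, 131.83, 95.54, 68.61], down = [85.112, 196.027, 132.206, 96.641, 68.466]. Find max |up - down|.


|85.5 - 85.112| = 0.3880
|195.48 - 196.027| = 0.5470
|131.83 - 132.206| = 0.3760
|95.54 - 96.641| = 1.1010
|68.61 - 68.466| = 0.1440
hysteresis = max(diffs) = 1.1010

1.1010


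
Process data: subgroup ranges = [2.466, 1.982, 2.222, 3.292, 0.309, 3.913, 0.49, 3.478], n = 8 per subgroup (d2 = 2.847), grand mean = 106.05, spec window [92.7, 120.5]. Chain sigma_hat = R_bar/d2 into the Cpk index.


R_bar = (2.466 + 1.982 + 2.222 + 3.292 + 0.309 + 3.913 + 0.49 + 3.478) / 8 = 2.269
sigma = R_bar / d2 = 2.269 / 2.847 = 0.79697928
Cp = (USL - LSL)/(6*sigma) = (120.5 - 92.7)/(6*0.79697928) = 5.8136
Cpu = (120.5 - 106.05)/(3*0.79697928) = 6.0437
Cpl = (106.05 - 92.7)/(3*0.79697928) = 5.5836
Cpk = min(Cpu, Cpl) = 5.5836

5.5836


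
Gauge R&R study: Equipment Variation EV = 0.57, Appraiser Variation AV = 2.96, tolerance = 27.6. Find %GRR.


GRR = sqrt(EV^2 + AV^2) = sqrt(0.57^2 + 2.96^2) = 3.0143822
%GRR = GRR / tol * 100 = 3.0143822 / 27.6 * 100
%GRR = 10.9217

10.9217


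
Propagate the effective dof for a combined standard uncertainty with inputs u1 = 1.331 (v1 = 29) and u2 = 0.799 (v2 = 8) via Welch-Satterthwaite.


uc = sqrt(u1^2 + u2^2) = sqrt(1.331^2 + 0.799^2) = 1.5524052
v_eff = uc^4 / (u1^4/v1 + u2^4/v2)
= 1.5524052^4 / (1.331^4/29 + 0.799^4/8)
= 5.8079164 / 0.15916615
v_eff = 36.4896

36.4896


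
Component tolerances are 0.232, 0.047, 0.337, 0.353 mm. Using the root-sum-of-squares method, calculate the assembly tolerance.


RSS = sqrt(0.232^2 + 0.047^2 + 0.337^2 + 0.353^2)
= sqrt(0.294211)
= 0.5424

0.5424


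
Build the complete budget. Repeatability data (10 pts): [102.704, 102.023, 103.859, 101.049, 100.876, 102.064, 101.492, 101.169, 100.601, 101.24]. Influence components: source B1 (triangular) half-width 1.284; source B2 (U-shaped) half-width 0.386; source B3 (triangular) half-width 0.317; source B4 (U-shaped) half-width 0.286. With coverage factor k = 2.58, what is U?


mean = (102.704 + 102.023 + 103.859 + 101.049 + 100.876 + 102.064 + 101.492 + 101.169 + 100.601 + 101.24) / 10 = 101.7077
s = sqrt(sum((x - mean)^2)/(n-1)) = 0.98617849
u_A = s / sqrt(n) = 0.98617849 / sqrt(10) = 0.31185702
u_B1 = 1.284 / sqrt(6) = 0.5241908
u_B2 = 0.386 / sqrt(2) = 0.27294322
u_B3 = 0.317 / sqrt(6) = 0.12941471
u_B4 = 0.286 / sqrt(2) = 0.20223254
uc = sqrt(0.31185702^2 + 0.5241908^2 + 0.27294322^2 + 0.12941471^2 + 0.20223254^2) = 0.71005279
U = k * uc = 2.58 * 0.71005279
U = 1.8319

1.8319


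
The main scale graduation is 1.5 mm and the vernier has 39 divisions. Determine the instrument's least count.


LC = MSD / n_div
= 1.5 / 39
= 0.0385

0.0385


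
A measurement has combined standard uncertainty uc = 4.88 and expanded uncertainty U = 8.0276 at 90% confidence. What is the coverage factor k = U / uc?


k = U / uc
k = 8.0276 / 4.88
k = 1.645

1.645


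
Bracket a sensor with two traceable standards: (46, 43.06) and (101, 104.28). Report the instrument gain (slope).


slope = (y2 - y1) / (x2 - x1)
= (104.28 - 43.06) / (101 - 46)
= 61.2200 / 55
= 1.1131

1.1131


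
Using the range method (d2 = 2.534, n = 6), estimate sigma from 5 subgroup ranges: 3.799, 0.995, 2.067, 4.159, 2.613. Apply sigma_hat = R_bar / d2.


R_bar = (3.799 + 0.995 + 2.067 + 4.159 + 2.613) / 5
R_bar = 13.633 / 5 = 2.7266
sigma_hat = R_bar / d2 = 2.7266 / 2.534 = 1.0760

1.0760


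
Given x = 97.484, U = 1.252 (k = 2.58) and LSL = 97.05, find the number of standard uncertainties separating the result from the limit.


u = U / k = 1.252 / 2.58 = 0.48527132
margin = |LSL - x| = |97.05 - 97.484| = 0.434
z = margin / u = 0.434 / 0.48527132
z = 0.8943

0.8943


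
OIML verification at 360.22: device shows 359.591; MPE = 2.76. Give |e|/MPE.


e = indication - reference = 359.591 - 360.22 = -0.6290
|e| = 0.6290
ratio = |e| / MPE = 0.6290 / 2.76
ratio = 0.2279

0.2279


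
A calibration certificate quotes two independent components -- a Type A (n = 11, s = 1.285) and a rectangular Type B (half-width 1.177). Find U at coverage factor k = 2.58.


u_A = s / sqrt(n) = 1.285 / sqrt(11) = 0.38744208
u_B = half_width / sqrt(3) = 1.177 / sqrt(3) = 0.67954127
uc = sqrt(u_A^2 + u_B^2) = sqrt(0.38744208^2 + 0.67954127^2) = 0.78223251
U = k * uc = 2.58 * 0.78223251
U = 2.0182

2.0182


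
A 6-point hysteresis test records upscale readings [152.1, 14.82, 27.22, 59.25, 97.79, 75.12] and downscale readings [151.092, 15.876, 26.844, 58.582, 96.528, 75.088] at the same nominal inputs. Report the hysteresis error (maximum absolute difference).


|152.1 - 151.092| = 1.0080
|14.82 - 15.876| = 1.0560
|27.22 - 26.844| = 0.3760
|59.25 - 58.582| = 0.6680
|97.79 - 96.528| = 1.2620
|75.12 - 75.088| = 0.0320
hysteresis = max(diffs) = 1.2620

1.2620


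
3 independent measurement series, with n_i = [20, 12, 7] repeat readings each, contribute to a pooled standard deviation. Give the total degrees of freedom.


nu = sum_i (n_i - 1)
nu = ((20 - 1) + (12 - 1) + (7 - 1))
nu = 19 + 11 + 6
nu = 36

36


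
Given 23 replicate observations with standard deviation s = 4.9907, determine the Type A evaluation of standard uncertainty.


u_A = s / sqrt(n)
u_A = 4.9907 / sqrt(23)
u_A = 4.9907 / 4.7958315
u_A = 1.0406

1.0406


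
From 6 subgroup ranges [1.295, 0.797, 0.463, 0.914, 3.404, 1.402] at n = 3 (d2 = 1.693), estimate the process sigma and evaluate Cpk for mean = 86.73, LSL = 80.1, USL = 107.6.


R_bar = (1.295 + 0.797 + 0.463 + 0.914 + 3.404 + 1.402) / 6 = 1.3791667
sigma = R_bar / d2 = 1.3791667 / 1.693 = 0.81462888
Cp = (USL - LSL)/(6*sigma) = (107.6 - 80.1)/(6*0.81462888) = 5.6263
Cpu = (107.6 - 86.73)/(3*0.81462888) = 8.5397
Cpl = (86.73 - 80.1)/(3*0.81462888) = 2.7129
Cpk = min(Cpu, Cpl) = 2.7129

2.7129


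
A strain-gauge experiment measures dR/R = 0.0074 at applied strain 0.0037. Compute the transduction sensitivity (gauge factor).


GF = (dR/R) / epsilon
= 0.0074 / 0.0037
= 2.0000

2.0000


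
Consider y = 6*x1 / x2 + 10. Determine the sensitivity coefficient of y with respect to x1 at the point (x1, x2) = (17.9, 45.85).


y = 6*x1 / x2 + 10
dy/dx1 = 6/x2
Evaluate at x2 = 45.85: c1 = 6 / 45.85
c1 = 0.1309

0.1309


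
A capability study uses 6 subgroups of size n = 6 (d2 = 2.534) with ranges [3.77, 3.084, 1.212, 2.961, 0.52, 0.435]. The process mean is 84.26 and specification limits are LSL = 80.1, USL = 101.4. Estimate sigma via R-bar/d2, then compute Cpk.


R_bar = (3.77 + 3.084 + 1.212 + 2.961 + 0.52 + 0.435) / 6 = 1.997
sigma = R_bar / d2 = 1.997 / 2.534 = 0.78808208
Cp = (USL - LSL)/(6*sigma) = (101.4 - 80.1)/(6*0.78808208) = 4.5046
Cpu = (101.4 - 84.26)/(3*0.78808208) = 7.2497
Cpl = (84.26 - 80.1)/(3*0.78808208) = 1.7595
Cpk = min(Cpu, Cpl) = 1.7595

1.7595


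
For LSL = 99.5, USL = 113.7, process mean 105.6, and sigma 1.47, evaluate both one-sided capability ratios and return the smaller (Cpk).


Cpu = (USL - mean) / (3*sigma) = (113.7 - 105.6) / (3*1.47) = 1.8367
Cpl = (mean - LSL) / (3*sigma) = (105.6 - 99.5) / (3*1.47) = 1.3832
Cpk = min(Cpu, Cpl) = 1.3832

1.3832


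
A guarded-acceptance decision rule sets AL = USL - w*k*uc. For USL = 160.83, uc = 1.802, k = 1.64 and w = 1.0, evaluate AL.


U = k * uc = 1.64 * 1.802 = 2.95528
guard band g = w * U = 1.0 * 2.95528 = 2.95528
AL = USL - g = 160.83 - 2.95528
AL = 157.8747

157.8747


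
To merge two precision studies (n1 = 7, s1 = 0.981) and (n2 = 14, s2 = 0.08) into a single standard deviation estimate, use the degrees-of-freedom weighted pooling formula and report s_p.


s_p = sqrt(((n1-1)*s1^2 + (n2-1)*s2^2) / (n1+n2-2))
numerator = (7-1)*0.981^2 + (14-1)*0.08^2 = 5.774166 + 0.0832 = 5.857366
denominator = 7 + 14 - 2 = 19
s_p^2 = 5.857366 / 19 = 0.30828242
s_p = sqrt(0.30828242) = 0.5552

0.5552


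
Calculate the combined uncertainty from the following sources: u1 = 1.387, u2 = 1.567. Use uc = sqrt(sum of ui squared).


uc = sqrt(1.387^2 + 1.567^2)
uc = sqrt(4.379258)
uc = 2.0927

2.0927


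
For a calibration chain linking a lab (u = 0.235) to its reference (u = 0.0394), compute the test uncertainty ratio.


TUR = u_lab / u_ref
= 0.235 / 0.0394
= 5.9645

5.9645


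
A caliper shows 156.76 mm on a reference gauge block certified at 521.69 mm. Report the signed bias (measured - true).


Systematic error = measured - true
= 156.76 - 521.69
= -364.9300

-364.9300


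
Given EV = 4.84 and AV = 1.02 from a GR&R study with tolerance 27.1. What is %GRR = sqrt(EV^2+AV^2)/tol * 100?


GRR = sqrt(EV^2 + AV^2) = sqrt(4.84^2 + 1.02^2) = 4.9463118
%GRR = GRR / tol * 100 = 4.9463118 / 27.1 * 100
%GRR = 18.2521

18.2521


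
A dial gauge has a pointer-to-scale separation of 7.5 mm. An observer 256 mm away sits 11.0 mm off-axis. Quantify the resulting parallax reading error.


error = h * offset / d
= 7.5 * 11.0 / 256
= 0.3223

0.3223


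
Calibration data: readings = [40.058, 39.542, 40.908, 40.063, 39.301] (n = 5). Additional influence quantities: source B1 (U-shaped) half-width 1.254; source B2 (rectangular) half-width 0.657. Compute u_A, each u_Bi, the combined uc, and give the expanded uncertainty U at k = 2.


mean = (40.058 + 39.542 + 40.908 + 40.063 + 39.301) / 5 = 39.9744
s = sqrt(sum((x - mean)^2)/(n-1)) = 0.61783598
u_A = s / sqrt(n) = 0.61783598 / sqrt(5) = 0.27630465
u_B1 = 1.254 / sqrt(2) = 0.8867119
u_B2 = 0.657 / sqrt(3) = 0.37931913
uc = sqrt(0.27630465^2 + 0.8867119^2 + 0.37931913^2) = 1.0032374
U = k * uc = 2 * 1.0032374
U = 2.0065

2.0065


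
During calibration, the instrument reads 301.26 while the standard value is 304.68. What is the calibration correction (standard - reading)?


Correction = standard - reading
= 304.68 - 301.26
= 3.4200

3.4200


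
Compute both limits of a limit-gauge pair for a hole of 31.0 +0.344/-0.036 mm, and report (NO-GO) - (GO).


GO = nominal - lower_tol (smallest hole = maximum material condition)
GO = 31.0 - 0.036 = 30.964
NO-GO = nominal + upper_tol (largest hole = least material condition)
NO-GO = 31.0 + 0.344 = 31.344
spread = NO-GO - GO = 31.344 - 30.964 = 0.3800

0.3800


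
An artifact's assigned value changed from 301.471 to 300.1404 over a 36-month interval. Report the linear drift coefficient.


rate = (v2 - v1) / months
= (300.1404 - 301.471) / 36
= -1.3306 / 36
= -0.0370

-0.0370


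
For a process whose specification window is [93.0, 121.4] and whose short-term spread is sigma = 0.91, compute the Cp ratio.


Cp = (USL - LSL) / (6 * sigma)
= (121.4 - 93.0) / (6 * 0.91)
= 28.4000 / 5.4600
= 5.2015

5.2015


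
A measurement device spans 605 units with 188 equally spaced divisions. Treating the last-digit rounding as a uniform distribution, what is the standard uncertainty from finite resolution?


resolution = range / divisions
resolution = 605 / 188 = 3.2180851
u_res = resolution / (2*sqrt(3))
u_res = 3.2180851 / 3.4641016
u_res = 0.9290

0.9290


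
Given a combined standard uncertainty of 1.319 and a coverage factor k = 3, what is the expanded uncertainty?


U = k * uc
U = 3 * 1.319
U = 3.9570

3.9570


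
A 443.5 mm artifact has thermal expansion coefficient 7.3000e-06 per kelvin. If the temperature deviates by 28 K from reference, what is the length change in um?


dL = L * alpha * dT
= 443.5 * 7.3000e-06 * 28
= 0.0906514 mm
dL_um = 0.0906514 * 1000 = 90.6514 um

90.6514


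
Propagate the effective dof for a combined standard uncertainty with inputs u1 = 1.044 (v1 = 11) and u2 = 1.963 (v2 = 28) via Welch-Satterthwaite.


uc = sqrt(u1^2 + u2^2) = sqrt(1.044^2 + 1.963^2) = 2.2233544
v_eff = uc^4 / (u1^4/v1 + u2^4/v2)
= 2.2233544^4 / (1.044^4/11 + 1.963^4/28)
= 24.436262 / 0.63829829
v_eff = 38.2835

38.2835


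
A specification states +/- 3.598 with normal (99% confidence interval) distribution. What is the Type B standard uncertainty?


u_B = half_width / 2.576
u_B = 3.598 / 2.576
u_B = 1.3967

1.3967


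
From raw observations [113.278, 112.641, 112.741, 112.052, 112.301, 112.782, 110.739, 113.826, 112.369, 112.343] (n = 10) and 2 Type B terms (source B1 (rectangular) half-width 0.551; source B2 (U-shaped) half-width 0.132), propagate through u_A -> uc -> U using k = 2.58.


mean = (113.278 + 112.641 + 112.741 + 112.052 + 112.301 + 112.782 + 110.739 + 113.826 + 112.369 + 112.343) / 10 = 112.5072
s = sqrt(sum((x - mean)^2)/(n-1)) = 0.80992205
u_A = s / sqrt(n) = 0.80992205 / sqrt(10) = 0.25611984
u_B1 = 0.551 / sqrt(3) = 0.31812
u_B2 = 0.132 / sqrt(2) = 0.093338095
uc = sqrt(0.25611984^2 + 0.31812^2 + 0.093338095^2) = 0.41893879
U = k * uc = 2.58 * 0.41893879
U = 1.0809

1.0809


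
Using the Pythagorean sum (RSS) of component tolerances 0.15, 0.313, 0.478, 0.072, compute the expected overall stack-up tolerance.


RSS = sqrt(0.15^2 + 0.313^2 + 0.478^2 + 0.072^2)
= sqrt(0.354137)
= 0.5951

0.5951


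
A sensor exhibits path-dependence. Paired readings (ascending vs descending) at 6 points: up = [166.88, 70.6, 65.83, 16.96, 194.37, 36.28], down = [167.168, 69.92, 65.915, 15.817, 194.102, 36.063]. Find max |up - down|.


|166.88 - 167.168| = 0.2880
|70.6 - 69.92| = 0.6800
|65.83 - 65.915| = 0.0850
|16.96 - 15.817| = 1.1430
|194.37 - 194.102| = 0.2680
|36.28 - 36.063| = 0.2170
hysteresis = max(diffs) = 1.1430

1.1430


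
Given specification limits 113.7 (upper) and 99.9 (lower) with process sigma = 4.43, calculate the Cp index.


Cp = (USL - LSL) / (6 * sigma)
= (113.7 - 99.9) / (6 * 4.43)
= 13.8000 / 26.5800
= 0.5192

0.5192


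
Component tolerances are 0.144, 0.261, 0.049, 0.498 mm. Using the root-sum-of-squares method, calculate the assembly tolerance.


RSS = sqrt(0.144^2 + 0.261^2 + 0.049^2 + 0.498^2)
= sqrt(0.339262)
= 0.5825

0.5825


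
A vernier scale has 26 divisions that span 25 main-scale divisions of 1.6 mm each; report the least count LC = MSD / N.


LC = MSD / n_div
= 1.6 / 26
= 0.0615

0.0615


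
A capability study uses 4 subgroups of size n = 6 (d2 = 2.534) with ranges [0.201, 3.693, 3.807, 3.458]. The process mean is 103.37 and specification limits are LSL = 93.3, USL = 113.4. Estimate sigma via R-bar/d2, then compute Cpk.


R_bar = (0.201 + 3.693 + 3.807 + 3.458) / 4 = 2.78975
sigma = R_bar / d2 = 2.78975 / 2.534 = 1.1009274
Cp = (USL - LSL)/(6*sigma) = (113.4 - 93.3)/(6*1.1009274) = 3.0429
Cpu = (113.4 - 103.37)/(3*1.1009274) = 3.0368
Cpl = (103.37 - 93.3)/(3*1.1009274) = 3.0489
Cpk = min(Cpu, Cpl) = 3.0368

3.0368


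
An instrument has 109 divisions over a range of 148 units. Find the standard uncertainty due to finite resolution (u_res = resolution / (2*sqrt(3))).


resolution = range / divisions
resolution = 148 / 109 = 1.3577982
u_res = resolution / (2*sqrt(3))
u_res = 1.3577982 / 3.4641016
u_res = 0.3920

0.3920


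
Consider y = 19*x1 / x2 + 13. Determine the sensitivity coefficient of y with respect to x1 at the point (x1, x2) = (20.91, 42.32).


y = 19*x1 / x2 + 13
dy/dx1 = 19/x2
Evaluate at x2 = 42.32: c1 = 19 / 42.32
c1 = 0.4490

0.4490


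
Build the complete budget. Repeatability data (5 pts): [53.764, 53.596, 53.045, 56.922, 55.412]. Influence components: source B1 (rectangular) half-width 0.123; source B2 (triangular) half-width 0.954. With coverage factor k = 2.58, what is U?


mean = (53.764 + 53.596 + 53.045 + 56.922 + 55.412) / 5 = 54.5478
s = sqrt(sum((x - mean)^2)/(n-1)) = 1.5939213
u_A = s / sqrt(n) = 1.5939213 / sqrt(5) = 0.71282328
u_B1 = 0.123 / sqrt(3) = 0.071014083
u_B2 = 0.954 / sqrt(6) = 0.38946887
uc = sqrt(0.71282328^2 + 0.071014083^2 + 0.38946887^2) = 0.81538091
U = k * uc = 2.58 * 0.81538091
U = 2.1037

2.1037


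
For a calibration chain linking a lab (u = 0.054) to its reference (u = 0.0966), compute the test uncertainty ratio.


TUR = u_lab / u_ref
= 0.054 / 0.0966
= 0.5590

0.5590


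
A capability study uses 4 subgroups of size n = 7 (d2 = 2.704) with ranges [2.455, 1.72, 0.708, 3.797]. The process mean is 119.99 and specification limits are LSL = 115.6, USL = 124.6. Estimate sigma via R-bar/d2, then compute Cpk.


R_bar = (2.455 + 1.72 + 0.708 + 3.797) / 4 = 2.17
sigma = R_bar / d2 = 2.17 / 2.704 = 0.80251479
Cp = (USL - LSL)/(6*sigma) = (124.6 - 115.6)/(6*0.80251479) = 1.8691
Cpu = (124.6 - 119.99)/(3*0.80251479) = 1.9148
Cpl = (119.99 - 115.6)/(3*0.80251479) = 1.8234
Cpk = min(Cpu, Cpl) = 1.8234

1.8234


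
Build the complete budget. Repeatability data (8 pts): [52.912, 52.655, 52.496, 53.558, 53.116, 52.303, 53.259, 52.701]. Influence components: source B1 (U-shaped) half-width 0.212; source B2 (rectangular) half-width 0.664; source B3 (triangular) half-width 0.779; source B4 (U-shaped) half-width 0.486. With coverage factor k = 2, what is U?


mean = (52.912 + 52.655 + 52.496 + 53.558 + 53.116 + 52.303 + 53.259 + 52.701) / 8 = 52.875
s = sqrt(sum((x - mean)^2)/(n-1)) = 0.41797061
u_A = s / sqrt(n) = 0.41797061 / sqrt(8) = 0.14777493
u_B1 = 0.212 / sqrt(2) = 0.14990664
u_B2 = 0.664 / sqrt(3) = 0.38336058
u_B3 = 0.779 / sqrt(6) = 0.31802542
u_B4 = 0.486 / sqrt(2) = 0.3436539
uc = sqrt(0.14777493^2 + 0.14990664^2 + 0.38336058^2 + 0.31802542^2 + 0.3436539^2) = 0.64071283
U = k * uc = 2 * 0.64071283
U = 1.2814

1.2814


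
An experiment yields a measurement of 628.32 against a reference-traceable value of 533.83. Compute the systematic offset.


Systematic error = measured - true
= 628.32 - 533.83
= 94.4900

94.4900


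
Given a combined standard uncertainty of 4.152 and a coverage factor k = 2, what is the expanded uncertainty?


U = k * uc
U = 2 * 4.152
U = 8.3040

8.3040


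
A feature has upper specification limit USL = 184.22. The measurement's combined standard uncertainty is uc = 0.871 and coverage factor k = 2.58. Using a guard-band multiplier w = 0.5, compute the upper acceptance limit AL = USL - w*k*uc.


U = k * uc = 2.58 * 0.871 = 2.24718
guard band g = w * U = 0.5 * 2.24718 = 1.12359
AL = USL - g = 184.22 - 1.12359
AL = 183.0964

183.0964


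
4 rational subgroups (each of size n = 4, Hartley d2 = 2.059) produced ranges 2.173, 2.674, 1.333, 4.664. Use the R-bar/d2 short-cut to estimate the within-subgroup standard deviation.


R_bar = (2.173 + 2.674 + 1.333 + 4.664) / 4
R_bar = 10.844 / 4 = 2.711
sigma_hat = R_bar / d2 = 2.711 / 2.059 = 1.3167

1.3167


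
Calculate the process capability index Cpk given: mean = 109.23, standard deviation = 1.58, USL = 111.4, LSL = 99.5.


Cpu = (USL - mean) / (3*sigma) = (111.4 - 109.23) / (3*1.58) = 0.4578
Cpl = (mean - LSL) / (3*sigma) = (109.23 - 99.5) / (3*1.58) = 2.0527
Cpk = min(Cpu, Cpl) = 0.4578

0.4578


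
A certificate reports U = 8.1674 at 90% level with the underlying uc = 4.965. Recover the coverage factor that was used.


k = U / uc
k = 8.1674 / 4.965
k = 1.645

1.645


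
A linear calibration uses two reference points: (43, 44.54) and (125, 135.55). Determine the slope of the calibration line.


slope = (y2 - y1) / (x2 - x1)
= (135.55 - 44.54) / (125 - 43)
= 91.0100 / 82
= 1.1099

1.1099


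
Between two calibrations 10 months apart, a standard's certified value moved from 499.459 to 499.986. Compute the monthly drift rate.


rate = (v2 - v1) / months
= (499.986 - 499.459) / 10
= 0.5270 / 10
= 0.0527

0.0527


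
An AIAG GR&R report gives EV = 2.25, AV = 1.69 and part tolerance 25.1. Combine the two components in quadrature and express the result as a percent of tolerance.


GRR = sqrt(EV^2 + AV^2) = sqrt(2.25^2 + 1.69^2) = 2.8140007
%GRR = GRR / tol * 100 = 2.8140007 / 25.1 * 100
%GRR = 11.2112

11.2112
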